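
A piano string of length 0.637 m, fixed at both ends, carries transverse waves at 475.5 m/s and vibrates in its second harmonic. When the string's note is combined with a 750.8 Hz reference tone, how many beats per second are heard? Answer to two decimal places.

For a string fixed at both ends, f_n = n·v/(2L) = 2·475.5/(2·0.637) = 746.4678 Hz.
f_beat = |746.4678 − 750.8| = 4.33 Hz.

4.33 Hz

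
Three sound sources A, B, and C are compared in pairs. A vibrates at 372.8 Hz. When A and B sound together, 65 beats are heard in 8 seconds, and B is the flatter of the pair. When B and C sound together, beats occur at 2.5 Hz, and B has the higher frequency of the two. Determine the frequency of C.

362.175 Hz

A–B: Beat frequency = 65/8 = 8.125 Hz.
B is below A, so f_B = 372.8 − 8.125 = 364.675 Hz.
C is below B, so f_C = 364.675 − 2.5 = 362.175 Hz.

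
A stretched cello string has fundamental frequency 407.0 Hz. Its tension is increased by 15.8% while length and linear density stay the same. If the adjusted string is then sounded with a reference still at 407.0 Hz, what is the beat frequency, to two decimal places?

30.97 Hz

For a string, f ∝ √T, so the new frequency is 407.0·√1.158 = 437.9744 Hz.
f_beat = |437.9744 − 407.0| = 30.97 Hz.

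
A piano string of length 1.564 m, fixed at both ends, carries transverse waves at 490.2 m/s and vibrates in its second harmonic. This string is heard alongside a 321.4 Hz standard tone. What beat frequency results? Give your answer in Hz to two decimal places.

For a string fixed at both ends, f_n = n·v/(2L) = 2·490.2/(2·1.564) = 313.4271 Hz.
f_beat = |313.4271 − 321.4| = 7.97 Hz.

7.97 Hz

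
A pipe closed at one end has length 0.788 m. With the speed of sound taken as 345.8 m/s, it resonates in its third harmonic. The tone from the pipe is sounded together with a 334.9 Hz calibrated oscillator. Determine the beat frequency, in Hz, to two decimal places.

5.78 Hz

Closed pipe (odd harmonics): f_n = n·v/(4L) = 3·345.8/(4·0.788) = 329.1244 Hz.
f_beat = |329.1244 − 334.9| = 5.78 Hz.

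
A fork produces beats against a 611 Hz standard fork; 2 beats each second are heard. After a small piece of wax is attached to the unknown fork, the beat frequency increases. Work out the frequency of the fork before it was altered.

609 Hz

|f − 611| = 2, so the fork was at either 609 Hz or 613 Hz.
Loading a fork with wax lowers its frequency; the adjustment lowers the fork's frequency.
The beat rate rose, so the adjustment moved the fork further from 611 Hz — it was already below the reference.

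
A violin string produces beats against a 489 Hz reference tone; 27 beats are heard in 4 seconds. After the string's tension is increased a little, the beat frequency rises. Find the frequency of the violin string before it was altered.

Beat frequency = 27/4 = 6.75 Hz.
|f − 489| = 6.75, so the violin string was at either 482.25 Hz or 495.75 Hz.
Higher tension means higher frequency; the adjustment raises the violin string's frequency.
The beat rate rose, so the adjustment moved the violin string further from 489 Hz — it was already above the reference.

495.75 Hz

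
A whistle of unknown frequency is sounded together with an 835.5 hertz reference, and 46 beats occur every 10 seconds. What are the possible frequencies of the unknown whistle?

830.9 Hz or 840.1 Hz

Beat frequency = 46/10 = 4.6 Hz.
|f − 835.5| = 4.6, so f = 835.5 ± 4.6.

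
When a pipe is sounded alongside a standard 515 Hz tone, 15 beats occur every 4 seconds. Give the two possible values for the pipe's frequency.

511.25 Hz or 518.75 Hz

Beat frequency = 15/4 = 3.75 Hz.
|f − 515| = 3.75, so f = 515 ± 3.75.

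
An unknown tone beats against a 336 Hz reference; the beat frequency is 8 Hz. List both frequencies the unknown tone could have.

|f − 336| = 8, so f = 336 ± 8.

328 Hz or 344 Hz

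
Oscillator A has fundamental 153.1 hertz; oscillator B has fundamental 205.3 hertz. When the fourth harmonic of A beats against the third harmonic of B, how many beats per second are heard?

Fourth harmonic of the first: 4·153.1 = 612.4 Hz.
Third harmonic of the second: 3·205.3 = 615.9 Hz.
f_beat = |612.4 − 615.9| = 3.5 Hz.

3.5 Hz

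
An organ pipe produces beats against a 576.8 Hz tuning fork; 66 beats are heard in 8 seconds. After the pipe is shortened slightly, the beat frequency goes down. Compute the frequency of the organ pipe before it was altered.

568.55 Hz

Beat frequency = 66/8 = 8.25 Hz.
|f − 576.8| = 8.25, so the organ pipe was at either 568.55 Hz or 585.05 Hz.
A shorter pipe has a higher fundamental; the adjustment raises the organ pipe's frequency.
The beat rate fell, so the adjustment moved the organ pipe toward 576.8 Hz — it must have started below the reference.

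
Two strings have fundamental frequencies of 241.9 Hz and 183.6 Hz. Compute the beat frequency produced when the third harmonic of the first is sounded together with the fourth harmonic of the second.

8.7 Hz

Third harmonic of the first: 3·241.9 = 725.7 Hz.
Fourth harmonic of the second: 4·183.6 = 734.4 Hz.
f_beat = |725.7 − 734.4| = 8.7 Hz.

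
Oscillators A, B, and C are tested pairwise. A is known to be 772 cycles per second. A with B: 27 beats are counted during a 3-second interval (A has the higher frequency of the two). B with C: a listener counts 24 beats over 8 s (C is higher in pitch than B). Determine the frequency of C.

A–B: Beat frequency = 27/3 = 9 Hz.
B is below A, so f_B = 772 − 9 = 763 Hz.
B–C: Beat frequency = 24/8 = 3 Hz.
C is above B, so f_C = 763 + 3 = 766 Hz.

766 Hz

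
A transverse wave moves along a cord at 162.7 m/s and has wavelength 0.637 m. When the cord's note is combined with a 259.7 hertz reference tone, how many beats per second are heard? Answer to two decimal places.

4.28 Hz

Source frequency f = v/λ = 162.7/0.637 = 255.4160 Hz.
f_beat = |255.4160 − 259.7| = 4.28 Hz.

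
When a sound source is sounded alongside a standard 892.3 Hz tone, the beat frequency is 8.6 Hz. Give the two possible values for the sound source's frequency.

|f − 892.3| = 8.6, so f = 892.3 ± 8.6.

883.7 Hz or 900.9 Hz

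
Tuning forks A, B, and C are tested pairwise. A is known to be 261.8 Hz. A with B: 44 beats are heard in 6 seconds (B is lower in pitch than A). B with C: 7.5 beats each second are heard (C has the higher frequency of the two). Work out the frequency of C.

261.9667 Hz

A–B: Beat frequency = 44/6 = 7.3333 Hz.
B is below A, so f_B = 261.8 − 7.3333 = 254.4667 Hz.
C is above B, so f_C = 254.4667 + 7.5 = 261.9667 Hz.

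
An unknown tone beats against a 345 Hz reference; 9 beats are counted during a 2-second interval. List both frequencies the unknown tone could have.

Beat frequency = 9/2 = 4.5 Hz.
|f − 345| = 4.5, so f = 345 ± 4.5.

340.5 Hz or 349.5 Hz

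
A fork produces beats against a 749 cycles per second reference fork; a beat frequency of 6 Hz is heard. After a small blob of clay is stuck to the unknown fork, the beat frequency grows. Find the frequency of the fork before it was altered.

|f − 749| = 6, so the fork was at either 743 Hz or 755 Hz.
Adding mass to a fork lowers its frequency; the adjustment lowers the fork's frequency.
The beat rate rose, so the adjustment moved the fork further from 749 Hz — it was already below the reference.

743 Hz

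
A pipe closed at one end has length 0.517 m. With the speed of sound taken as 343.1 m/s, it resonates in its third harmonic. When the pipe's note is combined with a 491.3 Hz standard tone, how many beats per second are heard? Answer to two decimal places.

Closed pipe (odd harmonics): f_n = n·v/(4L) = 3·343.1/(4·0.517) = 497.7273 Hz.
f_beat = |497.7273 − 491.3| = 6.43 Hz.

6.43 Hz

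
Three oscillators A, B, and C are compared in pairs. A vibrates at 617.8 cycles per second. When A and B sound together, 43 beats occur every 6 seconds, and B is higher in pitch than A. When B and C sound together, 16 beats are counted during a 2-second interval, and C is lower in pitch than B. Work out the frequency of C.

616.9667 Hz

A–B: Beat frequency = 43/6 = 7.1667 Hz.
B is above A, so f_B = 617.8 + 7.1667 = 624.9667 Hz.
B–C: Beat frequency = 16/2 = 8 Hz.
C is below B, so f_C = 624.9667 − 8 = 616.9667 Hz.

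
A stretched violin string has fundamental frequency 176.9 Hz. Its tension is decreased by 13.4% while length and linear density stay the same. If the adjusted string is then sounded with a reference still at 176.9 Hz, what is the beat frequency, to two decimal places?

12.28 Hz

For a string, f ∝ √T, so the new frequency is 176.9·√0.866 = 164.6216 Hz.
f_beat = |164.6216 − 176.9| = 12.28 Hz.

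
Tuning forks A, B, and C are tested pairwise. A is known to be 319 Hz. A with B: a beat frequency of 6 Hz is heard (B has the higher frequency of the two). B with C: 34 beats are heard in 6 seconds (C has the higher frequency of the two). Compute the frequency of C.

330.6667 Hz

B is above A, so f_B = 319 + 6 = 325 Hz.
B–C: Beat frequency = 34/6 = 5.6667 Hz.
C is above B, so f_C = 325 + 5.6667 = 330.6667 Hz.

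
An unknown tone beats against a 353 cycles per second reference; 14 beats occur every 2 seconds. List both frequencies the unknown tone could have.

Beat frequency = 14/2 = 7 Hz.
|f − 353| = 7, so f = 353 ± 7.

346 Hz or 360 Hz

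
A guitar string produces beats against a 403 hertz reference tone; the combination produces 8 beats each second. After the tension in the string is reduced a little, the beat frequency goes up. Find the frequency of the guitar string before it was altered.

|f − 403| = 8, so the guitar string was at either 395 Hz or 411 Hz.
Lower tension means lower frequency; the adjustment lowers the guitar string's frequency.
The beat rate rose, so the adjustment moved the guitar string further from 403 Hz — it was already below the reference.

395 Hz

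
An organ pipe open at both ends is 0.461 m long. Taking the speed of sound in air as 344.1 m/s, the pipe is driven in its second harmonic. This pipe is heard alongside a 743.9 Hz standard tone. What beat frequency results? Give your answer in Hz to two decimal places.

2.52 Hz

Open pipe: f_n = n·v/(2L) = 2·344.1/(2·0.461) = 746.4208 Hz.
f_beat = |746.4208 − 743.9| = 2.52 Hz.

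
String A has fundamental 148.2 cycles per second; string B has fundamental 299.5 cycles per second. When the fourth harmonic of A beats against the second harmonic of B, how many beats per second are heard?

6.2 Hz

Fourth harmonic of the first: 4·148.2 = 592.8 Hz.
Second harmonic of the second: 2·299.5 = 599.0 Hz.
f_beat = |592.8 − 599.0| = 6.2 Hz.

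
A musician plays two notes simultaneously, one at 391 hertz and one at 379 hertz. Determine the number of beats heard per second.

12 Hz

The beat frequency equals the magnitude of the frequency difference.
|391 − 379| = 12 Hz.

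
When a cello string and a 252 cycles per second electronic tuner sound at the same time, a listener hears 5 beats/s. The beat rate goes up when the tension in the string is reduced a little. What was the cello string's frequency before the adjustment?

|f − 252| = 5, so the cello string was at either 247 Hz or 257 Hz.
Lower tension means lower frequency; the adjustment lowers the cello string's frequency.
The beat rate rose, so the adjustment moved the cello string further from 252 Hz — it was already below the reference.

247 Hz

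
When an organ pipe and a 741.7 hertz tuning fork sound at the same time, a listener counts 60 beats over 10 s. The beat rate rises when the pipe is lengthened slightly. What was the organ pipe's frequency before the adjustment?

735.7 Hz

Beat frequency = 60/10 = 6 Hz.
|f − 741.7| = 6, so the organ pipe was at either 735.7 Hz or 747.7 Hz.
A longer pipe has a lower fundamental; the adjustment lowers the organ pipe's frequency.
The beat rate rose, so the adjustment moved the organ pipe further from 741.7 Hz — it was already below the reference.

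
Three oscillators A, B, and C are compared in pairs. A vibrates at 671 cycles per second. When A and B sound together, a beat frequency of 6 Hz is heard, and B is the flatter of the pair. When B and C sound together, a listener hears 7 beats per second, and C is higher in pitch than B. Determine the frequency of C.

B is below A, so f_B = 671 − 6 = 665 Hz.
C is above B, so f_C = 665 + 7 = 672 Hz.

672 Hz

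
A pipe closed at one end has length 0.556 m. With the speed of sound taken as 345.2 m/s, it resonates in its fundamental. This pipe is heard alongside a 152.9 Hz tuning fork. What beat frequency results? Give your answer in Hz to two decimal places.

Closed pipe (odd harmonics): f_n = n·v/(4L) = 1·345.2/(4·0.556) = 155.2158 Hz.
f_beat = |155.2158 − 152.9| = 2.32 Hz.

2.32 Hz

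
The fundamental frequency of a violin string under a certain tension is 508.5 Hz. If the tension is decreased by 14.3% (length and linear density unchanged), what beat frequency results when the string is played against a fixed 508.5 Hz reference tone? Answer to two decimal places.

For a string, f ∝ √T, so the new frequency is 508.5·√0.857 = 470.7403 Hz.
f_beat = |470.7403 − 508.5| = 37.76 Hz.

37.76 Hz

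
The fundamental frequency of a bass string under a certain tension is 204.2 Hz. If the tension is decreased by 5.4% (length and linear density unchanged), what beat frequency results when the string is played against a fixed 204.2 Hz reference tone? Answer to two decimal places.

For a string, f ∝ √T, so the new frequency is 204.2·√0.946 = 198.6101 Hz.
f_beat = |198.6101 − 204.2| = 5.59 Hz.

5.59 Hz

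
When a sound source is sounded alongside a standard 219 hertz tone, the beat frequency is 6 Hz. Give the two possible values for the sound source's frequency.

|f − 219| = 6, so f = 219 ± 6.

213 Hz or 225 Hz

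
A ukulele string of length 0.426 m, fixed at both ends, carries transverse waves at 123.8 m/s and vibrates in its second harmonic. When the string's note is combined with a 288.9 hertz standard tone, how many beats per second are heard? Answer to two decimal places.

1.71 Hz

For a string fixed at both ends, f_n = n·v/(2L) = 2·123.8/(2·0.426) = 290.6103 Hz.
f_beat = |290.6103 − 288.9| = 1.71 Hz.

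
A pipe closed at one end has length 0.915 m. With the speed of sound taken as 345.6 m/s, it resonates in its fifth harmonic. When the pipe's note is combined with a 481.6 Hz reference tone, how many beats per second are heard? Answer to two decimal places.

9.47 Hz

Closed pipe (odd harmonics): f_n = n·v/(4L) = 5·345.6/(4·0.915) = 472.1311 Hz.
f_beat = |472.1311 − 481.6| = 9.47 Hz.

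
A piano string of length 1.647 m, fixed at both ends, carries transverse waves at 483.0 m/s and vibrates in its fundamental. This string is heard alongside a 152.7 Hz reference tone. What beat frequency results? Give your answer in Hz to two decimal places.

For a string fixed at both ends, f_n = n·v/(2L) = 1·483.0/(2·1.647) = 146.6302 Hz.
f_beat = |146.6302 − 152.7| = 6.07 Hz.

6.07 Hz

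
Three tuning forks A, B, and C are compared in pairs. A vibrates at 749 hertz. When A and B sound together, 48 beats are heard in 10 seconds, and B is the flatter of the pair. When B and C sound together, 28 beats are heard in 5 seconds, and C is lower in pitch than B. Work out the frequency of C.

738.6 Hz

A–B: Beat frequency = 48/10 = 4.8 Hz.
B is below A, so f_B = 749 − 4.8 = 744.2 Hz.
B–C: Beat frequency = 28/5 = 5.6 Hz.
C is below B, so f_C = 744.2 − 5.6 = 738.6 Hz.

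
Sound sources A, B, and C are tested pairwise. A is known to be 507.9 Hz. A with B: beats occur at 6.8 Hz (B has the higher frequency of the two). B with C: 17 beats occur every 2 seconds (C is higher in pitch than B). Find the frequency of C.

523.2 Hz

B is above A, so f_B = 507.9 + 6.8 = 514.7 Hz.
B–C: Beat frequency = 17/2 = 8.5 Hz.
C is above B, so f_C = 514.7 + 8.5 = 523.2 Hz.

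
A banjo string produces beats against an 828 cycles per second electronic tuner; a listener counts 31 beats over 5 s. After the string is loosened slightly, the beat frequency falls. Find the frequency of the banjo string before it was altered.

Beat frequency = 31/5 = 6.2 Hz.
|f − 828| = 6.2, so the banjo string was at either 821.8 Hz or 834.2 Hz.
Reducing tension lowers a string's frequency; the adjustment lowers the banjo string's frequency.
The beat rate fell, so the adjustment moved the banjo string toward 828 Hz — it must have started above the reference.

834.2 Hz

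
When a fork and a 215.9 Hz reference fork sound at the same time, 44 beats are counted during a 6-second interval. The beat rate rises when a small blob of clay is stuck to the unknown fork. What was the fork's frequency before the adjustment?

Beat frequency = 44/6 = 7.3333 Hz.
|f − 215.9| = 7.3333, so the fork was at either 208.5667 Hz or 223.2333 Hz.
Adding mass to a fork lowers its frequency; the adjustment lowers the fork's frequency.
The beat rate rose, so the adjustment moved the fork further from 215.9 Hz — it was already below the reference.

208.5667 Hz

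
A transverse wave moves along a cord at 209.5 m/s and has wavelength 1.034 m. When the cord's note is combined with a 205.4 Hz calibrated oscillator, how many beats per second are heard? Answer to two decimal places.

Source frequency f = v/λ = 209.5/1.034 = 202.6112 Hz.
f_beat = |202.6112 − 205.4| = 2.79 Hz.

2.79 Hz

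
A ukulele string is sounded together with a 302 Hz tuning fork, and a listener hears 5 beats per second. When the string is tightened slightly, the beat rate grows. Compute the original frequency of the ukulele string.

|f − 302| = 5, so the ukulele string was at either 297 Hz or 307 Hz.
Increasing tension raises a string's frequency; the adjustment raises the ukulele string's frequency.
The beat rate rose, so the adjustment moved the ukulele string further from 302 Hz — it was already above the reference.

307 Hz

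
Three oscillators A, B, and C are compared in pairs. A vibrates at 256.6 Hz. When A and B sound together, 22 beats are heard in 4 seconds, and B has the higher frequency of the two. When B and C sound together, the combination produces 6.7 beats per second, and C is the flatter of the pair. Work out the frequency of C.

255.4 Hz

A–B: Beat frequency = 22/4 = 5.5 Hz.
B is above A, so f_B = 256.6 + 5.5 = 262.1 Hz.
C is below B, so f_C = 262.1 − 6.7 = 255.4 Hz.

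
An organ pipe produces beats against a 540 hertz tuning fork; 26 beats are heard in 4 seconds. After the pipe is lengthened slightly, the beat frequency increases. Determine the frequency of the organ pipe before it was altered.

533.5 Hz

Beat frequency = 26/4 = 6.5 Hz.
|f − 540| = 6.5, so the organ pipe was at either 533.5 Hz or 546.5 Hz.
A longer pipe has a lower fundamental; the adjustment lowers the organ pipe's frequency.
The beat rate rose, so the adjustment moved the organ pipe further from 540 Hz — it was already below the reference.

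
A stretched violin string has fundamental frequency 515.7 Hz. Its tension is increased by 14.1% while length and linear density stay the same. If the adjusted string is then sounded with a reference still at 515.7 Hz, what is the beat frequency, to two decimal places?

For a string, f ∝ √T, so the new frequency is 515.7·√1.141 = 550.8584 Hz.
f_beat = |550.8584 − 515.7| = 35.16 Hz.

35.16 Hz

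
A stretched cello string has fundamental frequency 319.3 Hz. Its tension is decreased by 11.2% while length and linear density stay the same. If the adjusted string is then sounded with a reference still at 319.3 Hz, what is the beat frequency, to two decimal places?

For a string, f ∝ √T, so the new frequency is 319.3·√0.888 = 300.8884 Hz.
f_beat = |300.8884 − 319.3| = 18.41 Hz.

18.41 Hz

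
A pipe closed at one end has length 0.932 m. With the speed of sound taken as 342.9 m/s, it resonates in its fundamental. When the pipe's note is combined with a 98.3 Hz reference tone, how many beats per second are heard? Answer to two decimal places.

6.32 Hz

Closed pipe (odd harmonics): f_n = n·v/(4L) = 1·342.9/(4·0.932) = 91.9796 Hz.
f_beat = |91.9796 − 98.3| = 6.32 Hz.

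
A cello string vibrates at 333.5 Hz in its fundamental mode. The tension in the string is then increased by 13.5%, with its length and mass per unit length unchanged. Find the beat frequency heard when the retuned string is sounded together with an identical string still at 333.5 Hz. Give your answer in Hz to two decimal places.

For a string, f ∝ √T, so the new frequency is 333.5·√1.135 = 355.2988 Hz.
f_beat = |355.2988 − 333.5| = 21.80 Hz.

21.80 Hz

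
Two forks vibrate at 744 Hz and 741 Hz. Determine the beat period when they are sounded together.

f_beat = |744 − 741| = 3 Hz.
Beat period T = 1 / f_beat = 1 / 3 s.

0.333 s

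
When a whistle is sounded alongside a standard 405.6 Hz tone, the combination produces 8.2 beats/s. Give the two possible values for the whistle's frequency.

397.4 Hz or 413.8 Hz

|f − 405.6| = 8.2, so f = 405.6 ± 8.2.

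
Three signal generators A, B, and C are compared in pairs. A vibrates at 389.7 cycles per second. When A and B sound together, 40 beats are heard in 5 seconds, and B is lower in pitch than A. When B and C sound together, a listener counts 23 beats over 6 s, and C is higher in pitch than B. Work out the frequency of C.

385.5333 Hz

A–B: Beat frequency = 40/5 = 8 Hz.
B is below A, so f_B = 389.7 − 8 = 381.7 Hz.
B–C: Beat frequency = 23/6 = 3.8333 Hz.
C is above B, so f_C = 381.7 + 3.8333 = 385.5333 Hz.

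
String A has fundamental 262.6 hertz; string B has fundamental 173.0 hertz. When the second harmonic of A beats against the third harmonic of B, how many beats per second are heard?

6.2 Hz

Second harmonic of the first: 2·262.6 = 525.2 Hz.
Third harmonic of the second: 3·173.0 = 519.0 Hz.
f_beat = |525.2 − 519.0| = 6.2 Hz.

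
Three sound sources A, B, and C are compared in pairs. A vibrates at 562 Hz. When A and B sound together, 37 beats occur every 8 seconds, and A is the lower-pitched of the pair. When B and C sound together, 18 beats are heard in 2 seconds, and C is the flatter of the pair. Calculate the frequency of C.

557.625 Hz

A–B: Beat frequency = 37/8 = 4.625 Hz.
B is above A, so f_B = 562 + 4.625 = 566.625 Hz.
B–C: Beat frequency = 18/2 = 9 Hz.
C is below B, so f_C = 566.625 − 9 = 557.625 Hz.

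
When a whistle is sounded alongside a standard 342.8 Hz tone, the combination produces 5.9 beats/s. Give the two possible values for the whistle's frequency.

336.9 Hz or 348.7 Hz

|f − 342.8| = 5.9, so f = 342.8 ± 5.9.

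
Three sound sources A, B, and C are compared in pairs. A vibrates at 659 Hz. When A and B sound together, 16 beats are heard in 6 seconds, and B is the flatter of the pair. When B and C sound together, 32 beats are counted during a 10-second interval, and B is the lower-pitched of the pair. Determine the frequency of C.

A–B: Beat frequency = 16/6 = 2.6667 Hz.
B is below A, so f_B = 659 − 2.6667 = 656.3333 Hz.
B–C: Beat frequency = 32/10 = 3.2 Hz.
C is above B, so f_C = 656.3333 + 3.2 = 659.5333 Hz.

659.5333 Hz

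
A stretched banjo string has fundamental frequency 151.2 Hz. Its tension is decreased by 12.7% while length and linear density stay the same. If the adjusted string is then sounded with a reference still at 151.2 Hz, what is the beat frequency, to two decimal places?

For a string, f ∝ √T, so the new frequency is 151.2·√0.873 = 141.2729 Hz.
f_beat = |141.2729 − 151.2| = 9.93 Hz.

9.93 Hz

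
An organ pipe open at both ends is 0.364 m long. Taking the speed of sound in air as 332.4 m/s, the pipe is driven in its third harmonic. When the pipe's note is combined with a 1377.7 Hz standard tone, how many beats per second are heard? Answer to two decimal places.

7.92 Hz

Open pipe: f_n = n·v/(2L) = 3·332.4/(2·0.364) = 1369.7802 Hz.
f_beat = |1369.7802 − 1377.7| = 7.92 Hz.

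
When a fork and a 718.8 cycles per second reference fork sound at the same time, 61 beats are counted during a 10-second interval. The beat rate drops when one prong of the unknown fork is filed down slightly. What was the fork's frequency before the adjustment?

712.7 Hz

Beat frequency = 61/10 = 6.1 Hz.
|f − 718.8| = 6.1, so the fork was at either 712.7 Hz or 724.9 Hz.
Filing a prong removes mass and raises the fork's frequency; the adjustment raises the fork's frequency.
The beat rate fell, so the adjustment moved the fork toward 718.8 Hz — it must have started below the reference.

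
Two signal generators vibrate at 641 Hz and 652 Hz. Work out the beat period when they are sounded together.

f_beat = |641 − 652| = 11 Hz.
Beat period T = 1 / f_beat = 1 / 11 s.

0.091 s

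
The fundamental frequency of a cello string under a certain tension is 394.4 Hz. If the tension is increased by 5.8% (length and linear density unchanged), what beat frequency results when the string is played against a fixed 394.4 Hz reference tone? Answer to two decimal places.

For a string, f ∝ √T, so the new frequency is 394.4·√1.058 = 405.6764 Hz.
f_beat = |405.6764 − 394.4| = 11.28 Hz.

11.28 Hz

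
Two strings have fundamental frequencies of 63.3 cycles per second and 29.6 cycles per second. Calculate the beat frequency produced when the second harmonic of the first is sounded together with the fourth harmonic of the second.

8.2 Hz

Second harmonic of the first: 2·63.3 = 126.6 Hz.
Fourth harmonic of the second: 4·29.6 = 118.4 Hz.
f_beat = |126.6 − 118.4| = 8.2 Hz.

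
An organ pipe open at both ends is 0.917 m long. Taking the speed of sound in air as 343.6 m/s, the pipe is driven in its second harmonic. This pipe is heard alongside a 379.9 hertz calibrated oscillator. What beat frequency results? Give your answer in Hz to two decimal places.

5.20 Hz

Open pipe: f_n = n·v/(2L) = 2·343.6/(2·0.917) = 374.7001 Hz.
f_beat = |374.7001 − 379.9| = 5.20 Hz.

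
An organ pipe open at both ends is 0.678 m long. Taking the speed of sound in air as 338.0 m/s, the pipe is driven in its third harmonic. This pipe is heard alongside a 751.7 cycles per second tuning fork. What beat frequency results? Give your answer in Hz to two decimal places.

3.91 Hz

Open pipe: f_n = n·v/(2L) = 3·338.0/(2·0.678) = 747.7876 Hz.
f_beat = |747.7876 − 751.7| = 3.91 Hz.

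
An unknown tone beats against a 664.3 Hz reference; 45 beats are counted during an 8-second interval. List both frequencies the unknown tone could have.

Beat frequency = 45/8 = 5.625 Hz.
|f − 664.3| = 5.625, so f = 664.3 ± 5.625.

658.675 Hz or 669.925 Hz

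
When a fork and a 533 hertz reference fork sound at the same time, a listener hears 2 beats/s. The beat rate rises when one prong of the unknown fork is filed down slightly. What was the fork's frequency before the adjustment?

|f − 533| = 2, so the fork was at either 531 Hz or 535 Hz.
Filing a prong removes mass and raises the fork's frequency; the adjustment raises the fork's frequency.
The beat rate rose, so the adjustment moved the fork further from 533 Hz — it was already above the reference.

535 Hz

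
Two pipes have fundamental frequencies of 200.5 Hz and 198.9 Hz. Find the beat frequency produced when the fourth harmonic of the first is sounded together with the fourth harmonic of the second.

Fourth harmonic of the first: 4·200.5 = 802.0 Hz.
Fourth harmonic of the second: 4·198.9 = 795.6 Hz.
f_beat = |802.0 − 795.6| = 6.4 Hz.

6.4 Hz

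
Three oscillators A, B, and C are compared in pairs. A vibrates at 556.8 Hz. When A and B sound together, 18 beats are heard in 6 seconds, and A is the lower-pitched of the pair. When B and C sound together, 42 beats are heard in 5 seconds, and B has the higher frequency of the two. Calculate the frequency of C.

A–B: Beat frequency = 18/6 = 3 Hz.
B is above A, so f_B = 556.8 + 3 = 559.8 Hz.
B–C: Beat frequency = 42/5 = 8.4 Hz.
C is below B, so f_C = 559.8 − 8.4 = 551.4 Hz.

551.4 Hz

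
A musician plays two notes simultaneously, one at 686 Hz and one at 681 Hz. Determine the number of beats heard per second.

5 Hz

Beats arise from superposition of two nearby frequencies; the beat rate is |f₁ − f₂|.
|686 − 681| = 5 Hz.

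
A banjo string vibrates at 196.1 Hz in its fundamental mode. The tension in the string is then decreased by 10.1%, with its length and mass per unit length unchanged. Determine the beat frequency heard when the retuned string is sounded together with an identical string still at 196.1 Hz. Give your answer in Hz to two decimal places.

10.17 Hz

For a string, f ∝ √T, so the new frequency is 196.1·√0.899 = 185.9334 Hz.
f_beat = |185.9334 − 196.1| = 10.17 Hz.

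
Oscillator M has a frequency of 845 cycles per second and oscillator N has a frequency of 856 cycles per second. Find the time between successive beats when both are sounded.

f_beat = |845 − 856| = 11 Hz.
Beat period T = 1 / f_beat = 1 / 11 s.

0.091 s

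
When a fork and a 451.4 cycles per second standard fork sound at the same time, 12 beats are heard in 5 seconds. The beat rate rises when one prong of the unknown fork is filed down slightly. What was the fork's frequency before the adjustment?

Beat frequency = 12/5 = 2.4 Hz.
|f − 451.4| = 2.4, so the fork was at either 449 Hz or 453.8 Hz.
Filing a prong removes mass and raises the fork's frequency; the adjustment raises the fork's frequency.
The beat rate rose, so the adjustment moved the fork further from 451.4 Hz — it was already above the reference.

453.8 Hz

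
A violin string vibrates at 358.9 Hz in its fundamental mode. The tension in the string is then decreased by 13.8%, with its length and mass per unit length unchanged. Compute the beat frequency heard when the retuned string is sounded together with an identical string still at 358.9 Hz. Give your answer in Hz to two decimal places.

25.68 Hz

For a string, f ∝ √T, so the new frequency is 358.9·√0.862 = 333.2170 Hz.
f_beat = |333.2170 − 358.9| = 25.68 Hz.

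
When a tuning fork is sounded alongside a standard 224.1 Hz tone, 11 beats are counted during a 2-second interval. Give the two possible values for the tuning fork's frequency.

Beat frequency = 11/2 = 5.5 Hz.
|f − 224.1| = 5.5, so f = 224.1 ± 5.5.

218.6 Hz or 229.6 Hz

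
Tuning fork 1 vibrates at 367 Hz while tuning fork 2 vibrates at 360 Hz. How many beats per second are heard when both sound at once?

f_beat = |f₁ − f₂|.
|367 − 360| = 7 Hz.

7 Hz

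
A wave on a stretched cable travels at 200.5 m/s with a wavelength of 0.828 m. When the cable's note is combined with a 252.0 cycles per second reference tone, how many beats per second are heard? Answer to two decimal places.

9.85 Hz

Source frequency f = v/λ = 200.5/0.828 = 242.1498 Hz.
f_beat = |242.1498 − 252.0| = 9.85 Hz.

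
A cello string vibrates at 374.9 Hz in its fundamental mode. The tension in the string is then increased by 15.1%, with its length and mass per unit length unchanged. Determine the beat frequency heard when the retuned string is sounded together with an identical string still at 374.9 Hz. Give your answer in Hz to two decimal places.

For a string, f ∝ √T, so the new frequency is 374.9·√1.151 = 402.2102 Hz.
f_beat = |402.2102 − 374.9| = 27.31 Hz.

27.31 Hz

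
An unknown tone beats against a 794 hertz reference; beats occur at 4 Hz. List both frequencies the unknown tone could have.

790 Hz or 798 Hz

|f − 794| = 4, so f = 794 ± 4.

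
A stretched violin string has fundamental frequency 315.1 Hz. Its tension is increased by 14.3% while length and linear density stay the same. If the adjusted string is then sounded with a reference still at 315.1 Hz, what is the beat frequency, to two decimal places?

For a string, f ∝ √T, so the new frequency is 315.1·√1.143 = 336.8771 Hz.
f_beat = |336.8771 − 315.1| = 21.78 Hz.

21.78 Hz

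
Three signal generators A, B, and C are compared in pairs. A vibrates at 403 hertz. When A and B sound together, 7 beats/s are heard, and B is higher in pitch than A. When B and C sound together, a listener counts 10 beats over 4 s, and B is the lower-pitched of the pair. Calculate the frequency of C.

412.5 Hz

B is above A, so f_B = 403 + 7 = 410 Hz.
B–C: Beat frequency = 10/4 = 2.5 Hz.
C is above B, so f_C = 410 + 2.5 = 412.5 Hz.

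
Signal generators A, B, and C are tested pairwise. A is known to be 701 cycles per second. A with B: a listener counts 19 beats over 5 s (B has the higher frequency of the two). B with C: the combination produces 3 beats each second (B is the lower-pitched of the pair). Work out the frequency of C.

A–B: Beat frequency = 19/5 = 3.8 Hz.
B is above A, so f_B = 701 + 3.8 = 704.8 Hz.
C is above B, so f_C = 704.8 + 3 = 707.8 Hz.

707.8 Hz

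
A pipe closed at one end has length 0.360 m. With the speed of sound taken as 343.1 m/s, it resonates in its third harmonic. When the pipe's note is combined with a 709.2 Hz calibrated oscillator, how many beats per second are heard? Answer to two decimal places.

5.59 Hz

Closed pipe (odd harmonics): f_n = n·v/(4L) = 3·343.1/(4·0.360) = 714.7917 Hz.
f_beat = |714.7917 − 709.2| = 5.59 Hz.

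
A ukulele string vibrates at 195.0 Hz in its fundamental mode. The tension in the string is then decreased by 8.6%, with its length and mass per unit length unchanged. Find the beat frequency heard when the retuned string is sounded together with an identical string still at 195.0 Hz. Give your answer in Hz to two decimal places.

8.57 Hz

For a string, f ∝ √T, so the new frequency is 195.0·√0.914 = 186.4265 Hz.
f_beat = |186.4265 − 195.0| = 8.57 Hz.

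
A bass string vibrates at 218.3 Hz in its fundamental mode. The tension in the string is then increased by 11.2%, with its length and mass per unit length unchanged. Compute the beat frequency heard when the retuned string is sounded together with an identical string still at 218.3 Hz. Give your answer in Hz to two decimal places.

11.90 Hz

For a string, f ∝ √T, so the new frequency is 218.3·√1.112 = 230.2004 Hz.
f_beat = |230.2004 − 218.3| = 11.90 Hz.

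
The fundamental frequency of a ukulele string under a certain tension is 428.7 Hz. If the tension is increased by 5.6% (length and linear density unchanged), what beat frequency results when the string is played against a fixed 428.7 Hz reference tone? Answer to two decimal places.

For a string, f ∝ √T, so the new frequency is 428.7·√1.056 = 440.5401 Hz.
f_beat = |440.5401 − 428.7| = 11.84 Hz.

11.84 Hz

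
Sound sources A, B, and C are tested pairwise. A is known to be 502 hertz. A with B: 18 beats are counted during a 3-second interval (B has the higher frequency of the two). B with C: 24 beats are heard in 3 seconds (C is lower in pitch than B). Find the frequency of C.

500 Hz

A–B: Beat frequency = 18/3 = 6 Hz.
B is above A, so f_B = 502 + 6 = 508 Hz.
B–C: Beat frequency = 24/3 = 8 Hz.
C is below B, so f_C = 508 − 8 = 500 Hz.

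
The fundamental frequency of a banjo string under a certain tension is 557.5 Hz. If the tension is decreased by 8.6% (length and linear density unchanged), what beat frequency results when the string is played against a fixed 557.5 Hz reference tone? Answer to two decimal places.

For a string, f ∝ √T, so the new frequency is 557.5·√0.914 = 532.9887 Hz.
f_beat = |532.9887 − 557.5| = 24.51 Hz.

24.51 Hz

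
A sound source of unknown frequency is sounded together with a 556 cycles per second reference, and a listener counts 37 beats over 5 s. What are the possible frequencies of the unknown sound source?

548.6 Hz or 563.4 Hz

Beat frequency = 37/5 = 7.4 Hz.
|f − 556| = 7.4, so f = 556 ± 7.4.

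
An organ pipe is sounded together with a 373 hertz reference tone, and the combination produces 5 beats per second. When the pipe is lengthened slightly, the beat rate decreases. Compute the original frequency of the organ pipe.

|f − 373| = 5, so the organ pipe was at either 368 Hz or 378 Hz.
A longer pipe has a lower fundamental; the adjustment lowers the organ pipe's frequency.
The beat rate fell, so the adjustment moved the organ pipe toward 373 Hz — it must have started above the reference.

378 Hz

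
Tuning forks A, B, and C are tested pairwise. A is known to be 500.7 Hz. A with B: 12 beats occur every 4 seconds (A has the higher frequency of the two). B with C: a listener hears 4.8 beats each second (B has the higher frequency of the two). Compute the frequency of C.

492.9 Hz

A–B: Beat frequency = 12/4 = 3 Hz.
B is below A, so f_B = 500.7 − 3 = 497.7 Hz.
C is below B, so f_C = 497.7 − 4.8 = 492.9 Hz.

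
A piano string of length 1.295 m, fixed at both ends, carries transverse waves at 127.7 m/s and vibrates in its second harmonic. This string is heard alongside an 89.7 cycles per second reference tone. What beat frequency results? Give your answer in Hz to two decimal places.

For a string fixed at both ends, f_n = n·v/(2L) = 2·127.7/(2·1.295) = 98.6100 Hz.
f_beat = |98.6100 − 89.7| = 8.91 Hz.

8.91 Hz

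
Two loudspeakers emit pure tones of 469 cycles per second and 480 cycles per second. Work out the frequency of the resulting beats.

11 Hz

f_beat = |f₁ − f₂|.
|469 − 480| = 11 Hz.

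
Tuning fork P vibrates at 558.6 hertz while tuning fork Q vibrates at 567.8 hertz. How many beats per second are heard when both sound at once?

9.2 Hz

The beat frequency equals the magnitude of the frequency difference.
|558.6 − 567.8| = 9.2 Hz.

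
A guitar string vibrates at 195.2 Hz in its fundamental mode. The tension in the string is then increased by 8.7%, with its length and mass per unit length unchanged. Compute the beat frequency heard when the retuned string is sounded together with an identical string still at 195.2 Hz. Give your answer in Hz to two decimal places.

8.31 Hz

For a string, f ∝ √T, so the new frequency is 195.2·√1.087 = 203.5141 Hz.
f_beat = |203.5141 − 195.2| = 8.31 Hz.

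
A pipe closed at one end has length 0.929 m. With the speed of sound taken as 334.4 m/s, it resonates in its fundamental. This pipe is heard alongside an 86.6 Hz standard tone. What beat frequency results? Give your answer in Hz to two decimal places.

3.39 Hz

Closed pipe (odd harmonics): f_n = n·v/(4L) = 1·334.4/(4·0.929) = 89.9892 Hz.
f_beat = |89.9892 − 86.6| = 3.39 Hz.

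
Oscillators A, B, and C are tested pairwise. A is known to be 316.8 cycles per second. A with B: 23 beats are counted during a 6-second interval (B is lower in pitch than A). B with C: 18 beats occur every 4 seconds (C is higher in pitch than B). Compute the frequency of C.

317.4667 Hz

A–B: Beat frequency = 23/6 = 3.8333 Hz.
B is below A, so f_B = 316.8 − 3.8333 = 312.9667 Hz.
B–C: Beat frequency = 18/4 = 4.5 Hz.
C is above B, so f_C = 312.9667 + 4.5 = 317.4667 Hz.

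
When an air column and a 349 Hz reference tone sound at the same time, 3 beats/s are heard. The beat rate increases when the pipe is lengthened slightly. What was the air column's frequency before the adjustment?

|f − 349| = 3, so the air column was at either 346 Hz or 352 Hz.
A longer pipe has a lower fundamental; the adjustment lowers the air column's frequency.
The beat rate rose, so the adjustment moved the air column further from 349 Hz — it was already below the reference.

346 Hz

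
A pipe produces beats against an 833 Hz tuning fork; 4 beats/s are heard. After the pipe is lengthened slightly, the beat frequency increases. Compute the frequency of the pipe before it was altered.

829 Hz

|f − 833| = 4, so the pipe was at either 829 Hz or 837 Hz.
A longer pipe has a lower fundamental; the adjustment lowers the pipe's frequency.
The beat rate rose, so the adjustment moved the pipe further from 833 Hz — it was already below the reference.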